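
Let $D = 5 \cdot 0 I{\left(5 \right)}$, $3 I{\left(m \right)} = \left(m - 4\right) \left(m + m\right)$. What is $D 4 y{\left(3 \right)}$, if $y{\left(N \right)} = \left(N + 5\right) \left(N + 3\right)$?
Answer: $0$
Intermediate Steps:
$I{\left(m \right)} = \frac{2 m \left(-4 + m\right)}{3}$ ($I{\left(m \right)} = \frac{\left(m - 4\right) \left(m + m\right)}{3} = \frac{\left(-4 + m\right) 2 m}{3} = \frac{2 m \left(-4 + m\right)}{3}$)
$y{\left(N \right)} = \left(3 + N\right) \left(5 + N\right)$ ($y{\left(N \right)} = \left(5 + N\right) \left(3 + N\right) = \left(3 + N\right) \left(5 + N\right)$)
$D = 0$ ($D = 5 \cdot 0 \cdot \frac{2}{3} \cdot 5 \left(-4 + 5\right) = 0 \cdot \frac{2}{3} \cdot 5 \cdot 1 = 0 \cdot \frac{10}{3} = 0$)
$D 4 y{\left(3 \right)} = 0 \cdot 4 \left(15 + 3^{2} + 8 \cdot 3\right) = 0 \left(15 + 9 + 24\right) = 0 \cdot 48 = 0$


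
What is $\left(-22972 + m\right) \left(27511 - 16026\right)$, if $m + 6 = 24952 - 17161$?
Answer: $-174422695$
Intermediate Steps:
$m = 7785$ ($m = -6 + \left(24952 - 17161\right) = -6 + 7791 = 7785$)
$\left(-22972 + m\right) \left(27511 - 16026\right) = \left(-22972 + 7785\right) \left(27511 - 16026\right) = \left(-15187\right) 11485 = -174422695$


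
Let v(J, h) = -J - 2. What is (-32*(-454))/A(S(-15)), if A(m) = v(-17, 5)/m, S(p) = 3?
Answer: 14528/5 ≈ 2905.6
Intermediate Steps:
v(J, h) = -2 - J
A(m) = 15/m (A(m) = (-2 - 1*(-17))/m = (-2 + 17)/m = 15/m)
(-32*(-454))/A(S(-15)) = (-32*(-454))/((15/3)) = 14528/((15*(⅓))) = 14528/5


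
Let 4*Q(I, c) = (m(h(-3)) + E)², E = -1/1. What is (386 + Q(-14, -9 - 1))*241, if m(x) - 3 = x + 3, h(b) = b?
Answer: 93267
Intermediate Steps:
E = -1 (E = -1*1 = -1)
m(x) = 6 + x (m(x) = 3 + (x + 3) = 3 + (3 + x) = 6 + x)
Q(I, c) = 1 (Q(I, c) = ((6 - 3) - 1)²/4 = (3 - 1)²/4 = (¼)*2² = (¼)*4 = 1)
(386 + Q(-14, -9 - 1))*241 = (386 + 1)*241 = 387*241 = 93267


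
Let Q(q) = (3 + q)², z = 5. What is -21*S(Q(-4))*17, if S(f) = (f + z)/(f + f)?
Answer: -1071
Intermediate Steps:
S(f) = (5 + f)/(2*f) (S(f) = (f + 5)/(f + f) = (5 + f)/((2*f)) = (5 + f)*(1/(2*f)) = (5 + f)/(2*f))
-21*S(Q(-4))*17 = -21*(5 + (3 - 4)²)/(2*((3 - 4)²))*17 = -21*(5 + (-1)²)/(2*((-1)²))*17 = -21*(5 + 1)/(2*1)*17 = -21*6/2*17 = -21*3*17 = -63*17 = -1071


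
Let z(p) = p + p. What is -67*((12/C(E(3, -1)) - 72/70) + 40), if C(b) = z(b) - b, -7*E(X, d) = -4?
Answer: -140633/35 ≈ -4018.1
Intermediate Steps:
E(X, d) = 4/7 (E(X, d) = -⅐*(-4) = 4/7)
z(p) = 2*p
C(b) = b (C(b) = 2*b - b = b)
-67*((12/C(E(3, -1)) - 72/70) + 40) = -67*((12/(4/7) - 72/70) + 40) = -67*((12*(7/4) - 72*1/70) + 40) = -67*((21 - 36/35) + 40) = -67*(699/35 + 40) = -67*2099/35 = -140633/35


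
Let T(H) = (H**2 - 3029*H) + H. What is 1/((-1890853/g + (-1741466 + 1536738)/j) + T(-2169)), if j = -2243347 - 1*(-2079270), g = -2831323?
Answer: 20198042777/227678294900033436 ≈ 8.8713e-8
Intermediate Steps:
j = -164077 (j = -2243347 + 2079270 = -164077)
T(H) = H**2 - 3028*H
1/((-1890853/g + (-1741466 + 1536738)/j) + T(-2169)) = 1/((-1890853/(-2831323) + (-1741466 + 1536738)/(-164077)) - 2169*(-3028 - 2169)) = 1/((-1890853*(-1/2831323) - 204728*(-1/164077)) - 2169*(-5197)) = 1/((82211/123101 + 204728/164077) + 11272293) = 1/(38691155775/20198042777 + 11272293) = 1/(227678294900033436/20198042777) = 20198042777/227678294900033436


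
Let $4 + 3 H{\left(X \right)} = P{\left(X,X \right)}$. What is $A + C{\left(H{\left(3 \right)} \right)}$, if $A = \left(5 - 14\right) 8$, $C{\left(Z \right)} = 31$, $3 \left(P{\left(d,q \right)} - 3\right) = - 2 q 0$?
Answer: $-41$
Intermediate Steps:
$P{\left(d,q \right)} = 3$ ($P{\left(d,q \right)} = 3 + \frac{- 2 q 0}{3} = 3 + \frac{1}{3} \cdot 0 = 3 + 0 = 3$)
$H{\left(X \right)} = - \frac{1}{3}$ ($H{\left(X \right)} = - \frac{4}{3} + \frac{1}{3} \cdot 3 = - \frac{4}{3} + 1 = - \frac{1}{3}$)
$A = -72$ ($A = \left(-9\right) 8 = -72$)
$A + C{\left(H{\left(3 \right)} \right)} = -72 + 31 = -41$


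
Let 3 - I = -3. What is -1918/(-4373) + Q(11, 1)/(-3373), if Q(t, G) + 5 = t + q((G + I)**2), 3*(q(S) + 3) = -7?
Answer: 19399496/44250387 ≈ 0.43840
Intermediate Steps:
I = 6 (I = 3 - 1*(-3) = 3 + 3 = 6)
q(S) = -16/3 (q(S) = -3 + (1/3)*(-7) = -3 - 7/3 = -16/3)
Q(t, G) = -31/3 + t (Q(t, G) = -5 + (t - 16/3) = -5 + (-16/3 + t) = -31/3 + t)
-1918/(-4373) + Q(11, 1)/(-3373) = -1918/(-4373) + (-31/3 + 11)/(-3373) = -1918*(-1/4373) + (2/3)*(-1/3373) = 1918/4373 - 2/10119 = 19399496/44250387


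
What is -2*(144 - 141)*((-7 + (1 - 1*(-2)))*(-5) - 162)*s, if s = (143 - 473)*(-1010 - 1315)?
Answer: 653697000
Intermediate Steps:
s = 767250 (s = -330*(-2325) = 767250)
-2*(144 - 141)*((-7 + (1 - 1*(-2)))*(-5) - 162)*s = -2*(144 - 141)*((-7 + (1 - 1*(-2)))*(-5) - 162)*767250 = -2*3*((-7 + (1 + 2))*(-5) - 162)*767250 = -2*3*((-7 + 3)*(-5) - 162)*767250 = -2*3*(-4*(-5) - 162)*767250 = -2*3*(20 - 162)*767250 = -2*3*(-142)*767250 = -(-852)*767250 = -2*(-326848500) = 653697000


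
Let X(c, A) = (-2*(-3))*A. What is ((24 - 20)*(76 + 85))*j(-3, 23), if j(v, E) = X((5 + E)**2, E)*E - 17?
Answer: 2033108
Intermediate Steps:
X(c, A) = 6*A
j(v, E) = -17 + 6*E**2 (j(v, E) = (6*E)*E - 17 = 6*E**2 - 17 = -17 + 6*E**2)
((24 - 20)*(76 + 85))*j(-3, 23) = ((24 - 20)*(76 + 85))*(-17 + 6*23**2) = (4*161)*(-17 + 6*529) = 644*(-17 + 3174) = 644*3157 = 2033108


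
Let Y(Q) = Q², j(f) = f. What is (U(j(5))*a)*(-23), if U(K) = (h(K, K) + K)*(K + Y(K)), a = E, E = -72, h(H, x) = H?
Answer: 496800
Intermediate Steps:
a = -72
U(K) = 2*K*(K + K²) (U(K) = (K + K)*(K + K²) = (2*K)*(K + K²) = 2*K*(K + K²))
(U(j(5))*a)*(-23) = ((2*5²*(1 + 5))*(-72))*(-23) = ((2*25*6)*(-72))*(-23) = (300*(-72))*(-23) = -21600*(-23) = 496800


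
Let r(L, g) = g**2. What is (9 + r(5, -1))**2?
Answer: 100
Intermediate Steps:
(9 + r(5, -1))**2 = (9 + (-1)**2)**2 = (9 + 1)**2 = 10**2 = 100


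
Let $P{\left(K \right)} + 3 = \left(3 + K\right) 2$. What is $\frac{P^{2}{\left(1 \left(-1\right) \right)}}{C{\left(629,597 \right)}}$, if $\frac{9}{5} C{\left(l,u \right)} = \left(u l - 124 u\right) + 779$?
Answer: $\frac{9}{1511320} \approx 5.9551 \cdot 10^{-6}$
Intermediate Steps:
$C{\left(l,u \right)} = \frac{3895}{9} - \frac{620 u}{9} + \frac{5 l u}{9}$ ($C{\left(l,u \right)} = \frac{5 \left(\left(u l - 124 u\right) + 779\right)}{9} = \frac{5 \left(\left(l u - 124 u\right) + 779\right)}{9} = \frac{5 \left(\left(- 124 u + l u\right) + 779\right)}{9} = \frac{5 \left(779 - 124 u + l u\right)}{9} = \frac{3895}{9} - \frac{620 u}{9} + \frac{5 l u}{9}$)
$P{\left(K \right)} = 3 + 2 K$ ($P{\left(K \right)} = -3 + \left(3 + K\right) 2 = -3 + \left(6 + 2 K\right) = 3 + 2 K$)
$\frac{P^{2}{\left(1 \left(-1\right) \right)}}{C{\left(629,597 \right)}} = \frac{\left(3 + 2 \cdot 1 \left(-1\right)\right)^{2}}{\frac{3895}{9} - \frac{123380}{3} + \frac{5}{9} \cdot 629 \cdot 597} = \frac{\left(3 + 2 \left(-1\right)\right)^{2}}{\frac{3895}{9} - \frac{123380}{3} + \frac{625855}{3}} = \frac{\left(3 - 2\right)^{2}}{\frac{1511320}{9}} = 1^{2} \cdot \frac{9}{1511320} = 1 \cdot \frac{9}{1511320} = \frac{9}{1511320}$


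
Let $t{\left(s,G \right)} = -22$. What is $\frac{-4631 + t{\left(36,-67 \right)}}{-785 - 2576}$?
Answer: $\frac{4653}{3361} \approx 1.3844$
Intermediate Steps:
$\frac{-4631 + t{\left(36,-67 \right)}}{-785 - 2576} = \frac{-4631 - 22}{-785 - 2576} = - \frac{4653}{-3361} = \left(-4653\right) \left(- \frac{1}{3361}\right) = \frac{4653}{3361}$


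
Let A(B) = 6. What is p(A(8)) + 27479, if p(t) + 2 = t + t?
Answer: 27489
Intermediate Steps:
p(t) = -2 + 2*t (p(t) = -2 + (t + t) = -2 + 2*t)
p(A(8)) + 27479 = (-2 + 2*6) + 27479 = (-2 + 12) + 27479 = 10 + 27479 = 27489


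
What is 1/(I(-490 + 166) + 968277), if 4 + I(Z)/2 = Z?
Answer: 1/967621 ≈ 1.0335e-6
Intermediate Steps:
I(Z) = -8 + 2*Z
1/(I(-490 + 166) + 968277) = 1/((-8 + 2*(-490 + 166)) + 968277) = 1/((-8 + 2*(-324)) + 968277) = 1/((-8 - 648) + 968277) = 1/(-656 + 968277) = 1/967621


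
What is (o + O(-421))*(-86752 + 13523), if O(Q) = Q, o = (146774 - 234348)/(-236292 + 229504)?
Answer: 101428535923/3394 ≈ 2.9885e+7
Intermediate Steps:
o = 43787/3394 (o = -87574/(-6788) = -87574*(-1/6788) = 43787/3394 ≈ 12.901)
(o + O(-421))*(-86752 + 13523) = (43787/3394 - 421)*(-86752 + 13523) = -1385087/3394*(-73229) = 101428535923/3394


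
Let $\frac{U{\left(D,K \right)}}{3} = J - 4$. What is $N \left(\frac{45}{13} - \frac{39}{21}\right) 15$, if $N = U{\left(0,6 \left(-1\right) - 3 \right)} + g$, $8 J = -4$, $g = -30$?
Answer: $- \frac{95265}{91} \approx -1046.9$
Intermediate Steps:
$J = - \frac{1}{2}$ ($J = \frac{1}{8} \left(-4\right) = - \frac{1}{2} \approx -0.5$)
$U{\left(D,K \right)} = - \frac{27}{2}$ ($U{\left(D,K \right)} = 3 \left(- \frac{1}{2} - 4\right) = 3 \left(- \frac{9}{2}\right) = - \frac{27}{2}$)
$N = - \frac{87}{2}$ ($N = - \frac{27}{2} - 30 = - \frac{87}{2} \approx -43.5$)
$N \left(\frac{45}{13} - \frac{39}{21}\right) 15 = - \frac{87 \left(\frac{45}{13} - \frac{39}{21}\right)}{2} \cdot 15 = - \frac{87 \left(45 \cdot \frac{1}{13} - \frac{13}{7}\right)}{2} \cdot 15 = - \frac{87 \left(\frac{45}{13} - \frac{13}{7}\right)}{2} \cdot 15 = \left(- \frac{87}{2}\right) \frac{146}{91} \cdot 15 = \left(- \frac{6351}{91}\right) 15 = - \frac{95265}{91}$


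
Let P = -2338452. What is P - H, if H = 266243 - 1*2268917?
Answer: -335778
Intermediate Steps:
H = -2002674 (H = 266243 - 2268917 = -2002674)
P - H = -2338452 - 1*(-2002674) = -2338452 + 2002674 = -335778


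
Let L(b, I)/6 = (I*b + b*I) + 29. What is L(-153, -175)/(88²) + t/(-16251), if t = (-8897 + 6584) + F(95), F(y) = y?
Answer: 2620725083/62923872 ≈ 41.649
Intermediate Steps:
t = -2218 (t = (-8897 + 6584) + 95 = -2313 + 95 = -2218)
L(b, I) = 174 + 12*I*b (L(b, I) = 6*((I*b + b*I) + 29) = 6*((I*b + I*b) + 29) = 6*(2*I*b + 29) = 6*(29 + 2*I*b) = 174 + 12*I*b)
L(-153, -175)/(88²) + t/(-16251) = (174 + 12*(-175)*(-153))/(88²) - 2218/(-16251) = (174 + 321300)/7744 - 2218*(-1/16251) = 321474*(1/7744) + 2218/16251 = 160737/3872 + 2218/16251 = 2620725083/62923872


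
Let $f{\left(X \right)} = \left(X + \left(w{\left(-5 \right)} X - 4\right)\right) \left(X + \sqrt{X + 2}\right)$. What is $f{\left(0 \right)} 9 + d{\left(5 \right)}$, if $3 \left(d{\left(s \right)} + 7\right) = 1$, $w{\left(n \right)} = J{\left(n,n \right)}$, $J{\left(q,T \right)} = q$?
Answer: $- \frac{20}{3} - 36 \sqrt{2} \approx -57.578$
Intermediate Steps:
$w{\left(n \right)} = n$
$d{\left(s \right)} = - \frac{20}{3}$ ($d{\left(s \right)} = -7 + \frac{1}{3} \cdot 1 = -7 + \frac{1}{3} = - \frac{20}{3}$)
$f{\left(X \right)} = \left(-4 - 4 X\right) \left(X + \sqrt{2 + X}\right)$ ($f{\left(X \right)} = \left(X - \left(4 + 5 X\right)\right) \left(X + \sqrt{X + 2}\right) = \left(X - \left(4 + 5 X\right)\right) \left(X + \sqrt{2 + X}\right) = \left(-4 - 4 X\right) \left(X + \sqrt{2 + X}\right)$)
$f{\left(0 \right)} 9 + d{\left(5 \right)} = \left(\left(-4\right) 0 - 4 \cdot 0^{2} - 4 \sqrt{2 + 0} - 0 \sqrt{2 + 0}\right) 9 - \frac{20}{3} = \left(0 - 0 - 4 \sqrt{2} - 0 \sqrt{2}\right) 9 - \frac{20}{3} = \left(0 + 0 - 4 \sqrt{2} + 0\right) 9 - \frac{20}{3} = - 4 \sqrt{2} \cdot 9 - \frac{20}{3} = - 36 \sqrt{2} - \frac{20}{3} = - \frac{20}{3} - 36 \sqrt{2}$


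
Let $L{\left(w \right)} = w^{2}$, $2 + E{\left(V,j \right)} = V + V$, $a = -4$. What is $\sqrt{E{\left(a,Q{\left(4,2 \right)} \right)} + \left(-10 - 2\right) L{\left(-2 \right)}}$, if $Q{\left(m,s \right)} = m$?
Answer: $i \sqrt{58} \approx 7.6158 i$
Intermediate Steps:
$E{\left(V,j \right)} = -2 + 2 V$ ($E{\left(V,j \right)} = -2 + \left(V + V\right) = -2 + 2 V$)
$\sqrt{E{\left(a,Q{\left(4,2 \right)} \right)} + \left(-10 - 2\right) L{\left(-2 \right)}} = \sqrt{\left(-2 + 2 \left(-4\right)\right) + \left(-10 - 2\right) \left(-2\right)^{2}} = \sqrt{\left(-2 - 8\right) - 48} = \sqrt{-10 - 48} = \sqrt{-58} = i \sqrt{58}$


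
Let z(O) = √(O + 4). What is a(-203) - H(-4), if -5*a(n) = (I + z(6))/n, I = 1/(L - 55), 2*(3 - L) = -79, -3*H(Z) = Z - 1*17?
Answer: -177627/25375 + √10/1015 ≈ -6.9970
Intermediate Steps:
H(Z) = 17/3 - Z/3 (H(Z) = -(Z - 1*17)/3 = -(Z - 17)/3 = -(-17 + Z)/3 = 17/3 - Z/3)
L = 85/2 (L = 3 - ½*(-79) = 3 + 79/2 = 85/2 ≈ 42.500)
I = -2/25 (I = 1/(85/2 - 55) = 1/(-25/2) = -2/25 ≈ -0.080000)
z(O) = √(4 + O)
a(n) = -(-2/25 + √10)/(5*n) (a(n) = -(-2/25 + √(4 + 6))/(5*n) = -(-2/25 + √10)/(5*n))
a(-203) - H(-4) = (1/125)*(2 - 25*√10)/(-203) - (17/3 - ⅓*(-4)) = (1/125)*(-1/203)*(2 - 25*√10) - (17/3 + 4/3) = (-2/25375 + √10/1015) - 1*7 = (-2/25375 + √10/1015) - 7 = -177627/25375 + √10/1015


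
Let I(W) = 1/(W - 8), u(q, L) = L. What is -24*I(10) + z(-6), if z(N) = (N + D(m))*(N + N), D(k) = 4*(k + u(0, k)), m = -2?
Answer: 252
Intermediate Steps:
D(k) = 8*k (D(k) = 4*(k + k) = 4*(2*k) = 8*k)
I(W) = 1/(-8 + W)
z(N) = 2*N*(-16 + N) (z(N) = (N + 8*(-2))*(N + N) = (N - 16)*(2*N) = (-16 + N)*(2*N) = 2*N*(-16 + N))
-24*I(10) + z(-6) = -24/(-8 + 10) + 2*(-6)*(-16 - 6) = -24/2 + 2*(-6)*(-22) = -24*1/2 + 264 = -12 + 264 = 252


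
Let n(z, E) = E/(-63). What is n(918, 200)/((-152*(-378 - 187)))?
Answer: -5/135261 ≈ -3.6966e-5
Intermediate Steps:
n(z, E) = -E/63 (n(z, E) = E*(-1/63) = -E/63)
n(918, 200)/((-152*(-378 - 187))) = (-1/63*200)/((-152*(-378 - 187))) = -200/(63*((-152*(-565)))) = -200/63/85880 = -200/63*1/85880 = -5/135261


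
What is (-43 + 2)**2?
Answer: 1681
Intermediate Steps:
(-43 + 2)**2 = (-41)**2 = 1681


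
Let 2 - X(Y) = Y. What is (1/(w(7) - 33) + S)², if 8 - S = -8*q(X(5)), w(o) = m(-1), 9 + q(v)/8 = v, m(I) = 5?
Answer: 452880961/784 ≈ 5.7765e+5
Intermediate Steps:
X(Y) = 2 - Y
q(v) = -72 + 8*v
w(o) = 5
S = -760 (S = 8 - (-8)*(-72 + 8*(2 - 1*5)) = 8 - (-8)*(-72 + 8*(2 - 5)) = 8 - (-8)*(-72 + 8*(-3)) = 8 - (-8)*(-72 - 24) = 8 - (-8)*(-96) = 8 - 1*768 = 8 - 768 = -760)
(1/(w(7) - 33) + S)² = (1/(5 - 33) - 760)² = (1/(-28) - 760)² = (-1/28 - 760)² = (-21281/28)² = 452880961/784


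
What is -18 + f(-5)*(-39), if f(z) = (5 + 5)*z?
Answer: 1932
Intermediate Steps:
f(z) = 10*z
-18 + f(-5)*(-39) = -18 + (10*(-5))*(-39) = -18 - 50*(-39) = -18 + 1950 = 1932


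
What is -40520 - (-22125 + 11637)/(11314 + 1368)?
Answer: -256932076/6341 ≈ -40519.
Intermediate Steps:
-40520 - (-22125 + 11637)/(11314 + 1368) = -40520 - (-10488)/12682 = -40520 - 1*(-5244/6341) = -40520 + 5244/6341 = -256932076/6341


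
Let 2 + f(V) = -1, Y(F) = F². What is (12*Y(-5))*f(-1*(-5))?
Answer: -900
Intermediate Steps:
f(V) = -3 (f(V) = -2 - 1 = -3)
(12*Y(-5))*f(-1*(-5)) = (12*(-5)²)*(-3) = (12*25)*(-3) = 300*(-3) = -900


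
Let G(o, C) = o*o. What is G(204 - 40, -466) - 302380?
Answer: -275484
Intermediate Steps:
G(o, C) = o**2
G(204 - 40, -466) - 302380 = (204 - 40)**2 - 302380 = 164**2 - 302380 = 26896 - 302380 = -275484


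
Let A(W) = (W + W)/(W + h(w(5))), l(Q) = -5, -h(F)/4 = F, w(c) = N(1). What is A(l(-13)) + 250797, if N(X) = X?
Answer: 2257183/9 ≈ 2.5080e+5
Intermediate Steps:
w(c) = 1
h(F) = -4*F
A(W) = 2*W/(-4 + W) (A(W) = (W + W)/(W - 4*1) = (2*W)/(W - 4) = (2*W)/(-4 + W) = 2*W/(-4 + W))
A(l(-13)) + 250797 = 2*(-5)/(-4 - 5) + 250797 = 2*(-5)/(-9) + 250797 = 2*(-5)*(-⅑) + 250797 = 10/9 + 250797 = 2257183/9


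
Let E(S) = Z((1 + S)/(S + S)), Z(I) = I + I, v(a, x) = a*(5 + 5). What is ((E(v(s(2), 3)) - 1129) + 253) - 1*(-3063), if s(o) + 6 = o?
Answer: 87519/40 ≈ 2188.0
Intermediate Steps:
s(o) = -6 + o
v(a, x) = 10*a (v(a, x) = a*10 = 10*a)
Z(I) = 2*I
E(S) = (1 + S)/S (E(S) = 2*((1 + S)/(S + S)) = 2*((1 + S)/((2*S))) = 2*((1 + S)*(1/(2*S))) = 2*((1 + S)/(2*S)) = (1 + S)/S)
((E(v(s(2), 3)) - 1129) + 253) - 1*(-3063) = (((1 + 10*(-6 + 2))/((10*(-6 + 2))) - 1129) + 253) - 1*(-3063) = (((1 + 10*(-4))/((10*(-4))) - 1129) + 253) + 3063 = (((1 - 40)/(-40) - 1129) + 253) + 3063 = ((-1/40*(-39) - 1129) + 253) + 3063 = ((39/40 - 1129) + 253) + 3063 = (-45121/40 + 253) + 3063 = -35001/40 + 3063 = 87519/40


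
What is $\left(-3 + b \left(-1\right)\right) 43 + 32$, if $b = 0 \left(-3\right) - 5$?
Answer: $118$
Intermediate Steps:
$b = -5$ ($b = 0 - 5 = -5$)
$\left(-3 + b \left(-1\right)\right) 43 + 32 = \left(-3 - -5\right) 43 + 32 = \left(-3 + 5\right) 43 + 32 = 2 \cdot 43 + 32 = 86 + 32 = 118$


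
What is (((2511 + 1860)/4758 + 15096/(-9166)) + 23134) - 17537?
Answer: 40677273189/7268638 ≈ 5596.3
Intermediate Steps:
(((2511 + 1860)/4758 + 15096/(-9166)) + 23134) - 17537 = ((4371*(1/4758) + 15096*(-1/9166)) + 23134) - 17537 = ((1457/1586 - 7548/4583) + 23134) - 17537 = (-5293697/7268638 + 23134) - 17537 = 168147377795/7268638 - 17537 = 40677273189/7268638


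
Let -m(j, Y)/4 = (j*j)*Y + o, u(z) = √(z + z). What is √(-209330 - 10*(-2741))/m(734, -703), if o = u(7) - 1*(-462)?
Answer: I*√39795/71723889784970011 + 189372503*I*√11370/71723889784970011 ≈ 2.8154e-7*I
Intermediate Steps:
u(z) = √2*√z (u(z) = √(2*z) = √2*√z)
o = 462 + √14 (o = √2*√7 - 1*(-462) = √14 + 462 = 462 + √14 ≈ 465.74)
m(j, Y) = -1848 - 4*√14 - 4*Y*j² (m(j, Y) = -4*((j*j)*Y + (462 + √14)) = -4*(j²*Y + (462 + √14)) = -4*(Y*j² + (462 + √14)) = -4*(462 + √14 + Y*j²) = -1848 - 4*√14 - 4*Y*j²)
√(-209330 - 10*(-2741))/m(734, -703) = √(-209330 - 10*(-2741))/(-1848 - 4*√14 - 4*(-703)*734²) = √(-209330 + 27410)/(-1848 - 4*√14 - 4*(-703)*538756) = √(-181920)/(-1848 - 4*√14 + 1514981872) = (4*I*√11370)/(1514980024 - 4*√14) = 4*I*√11370/(1514980024 - 4*√14)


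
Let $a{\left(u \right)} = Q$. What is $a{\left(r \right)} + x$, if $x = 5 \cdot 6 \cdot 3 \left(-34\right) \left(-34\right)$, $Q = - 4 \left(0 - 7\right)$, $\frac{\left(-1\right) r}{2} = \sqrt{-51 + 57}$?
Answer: $104068$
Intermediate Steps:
$r = - 2 \sqrt{6}$ ($r = - 2 \sqrt{-51 + 57} = - 2 \sqrt{6} \approx -4.899$)
$Q = 28$ ($Q = \left(-4\right) \left(-7\right) = 28$)
$a{\left(u \right)} = 28$
$x = 104040$ ($x = 30 \cdot 3 \left(-34\right) \left(-34\right) = 90 \left(-34\right) \left(-34\right) = \left(-3060\right) \left(-34\right) = 104040$)
$a{\left(r \right)} + x = 28 + 104040 = 104068$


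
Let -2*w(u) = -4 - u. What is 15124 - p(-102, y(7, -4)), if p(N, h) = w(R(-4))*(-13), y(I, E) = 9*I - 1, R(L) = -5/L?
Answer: 121265/8 ≈ 15158.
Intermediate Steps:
y(I, E) = -1 + 9*I
w(u) = 2 + u/2 (w(u) = -(-4 - u)/2 = 2 + u/2)
p(N, h) = -273/8 (p(N, h) = (2 + (-5/(-4))/2)*(-13) = (2 + (-5*(-1/4))/2)*(-13) = (2 + (1/2)*(5/4))*(-13) = (2 + 5/8)*(-13) = (21/8)*(-13) = -273/8)
15124 - p(-102, y(7, -4)) = 15124 - 1*(-273/8) = 15124 + 273/8 = 121265/8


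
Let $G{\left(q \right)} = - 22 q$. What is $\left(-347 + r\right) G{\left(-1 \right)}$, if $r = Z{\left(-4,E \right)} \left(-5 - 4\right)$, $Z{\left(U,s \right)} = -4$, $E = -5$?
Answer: $-6842$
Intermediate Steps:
$r = 36$ ($r = - 4 \left(-5 - 4\right) = \left(-4\right) \left(-9\right) = 36$)
$\left(-347 + r\right) G{\left(-1 \right)} = \left(-347 + 36\right) \left(\left(-22\right) \left(-1\right)\right) = \left(-311\right) 22 = -6842$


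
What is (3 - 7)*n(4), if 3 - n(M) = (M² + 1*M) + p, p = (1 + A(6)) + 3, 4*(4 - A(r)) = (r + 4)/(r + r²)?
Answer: 2095/21 ≈ 99.762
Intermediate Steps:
A(r) = 4 - (4 + r)/(4*(r + r²)) (A(r) = 4 - (r + 4)/(4*(r + r²)) = 4 - (4 + r)/(4*(r + r²)))
p = 667/84 (p = (1 + (¼)*(-4 + 15*6 + 16*6²)/(6*(1 + 6))) + 3 = (1 + (¼)*(⅙)*(-4 + 90 + 16*36)/7) + 3 = (1 + (¼)*(⅙)*(⅐)*(-4 + 90 + 576)) + 3 = (1 + (¼)*(⅙)*(⅐)*662) + 3 = (1 + 331/84) + 3 = 415/84 + 3 = 667/84 ≈ 7.9405)
n(M) = -415/84 - M - M² (n(M) = 3 - ((M² + 1*M) + 667/84) = 3 - ((M² + M) + 667/84) = 3 - ((M + M²) + 667/84) = 3 - (667/84 + M + M²) = 3 + (-667/84 - M - M²) = -415/84 - M - M²)
(3 - 7)*n(4) = (3 - 7)*(-415/84 - 1*4 - 1*4²) = -4*(-415/84 - 4 - 1*16) = -4*(-415/84 - 4 - 16) = -4*(-2095/84) = 2095/21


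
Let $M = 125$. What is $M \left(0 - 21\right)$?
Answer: $-2625$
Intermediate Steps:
$M \left(0 - 21\right) = 125 \left(0 - 21\right) = 125 \left(-21\right) = -2625$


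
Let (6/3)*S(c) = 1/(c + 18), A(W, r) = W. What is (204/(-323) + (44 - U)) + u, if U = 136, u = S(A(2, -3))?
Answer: -70381/760 ≈ -92.607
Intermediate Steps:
S(c) = 1/(2*(18 + c)) (S(c) = 1/(2*(c + 18)) = 1/(2*(18 + c)))
u = 1/40 (u = 1/(2*(18 + 2)) = (½)/20 = (½)*(1/20) = 1/40 ≈ 0.025000)
(204/(-323) + (44 - U)) + u = (204/(-323) + (44 - 1*136)) + 1/40 = (204*(-1/323) + (44 - 136)) + 1/40 = (-12/19 - 92) + 1/40 = -1760/19 + 1/40 = -70381/760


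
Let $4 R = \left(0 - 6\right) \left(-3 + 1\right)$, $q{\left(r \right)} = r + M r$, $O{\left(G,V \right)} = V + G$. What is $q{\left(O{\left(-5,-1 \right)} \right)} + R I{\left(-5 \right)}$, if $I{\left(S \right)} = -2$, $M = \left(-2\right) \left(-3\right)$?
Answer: $-48$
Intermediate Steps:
$M = 6$
$O{\left(G,V \right)} = G + V$
$q{\left(r \right)} = 7 r$ ($q{\left(r \right)} = r + 6 r = 7 r$)
$R = 3$ ($R = \frac{\left(0 - 6\right) \left(-3 + 1\right)}{4} = \frac{\left(-6\right) \left(-2\right)}{4} = \frac{1}{4} \cdot 12 = 3$)
$q{\left(O{\left(-5,-1 \right)} \right)} + R I{\left(-5 \right)} = 7 \left(-5 - 1\right) + 3 \left(-2\right) = 7 \left(-6\right) - 6 = -42 - 6 = -48$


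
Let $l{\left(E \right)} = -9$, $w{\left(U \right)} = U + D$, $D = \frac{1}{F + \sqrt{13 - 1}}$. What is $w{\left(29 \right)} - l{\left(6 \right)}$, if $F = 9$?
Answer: $\frac{877}{23} - \frac{2 \sqrt{3}}{69} \approx 38.08$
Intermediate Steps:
$D = \frac{1}{9 + 2 \sqrt{3}}$ ($D = \frac{1}{9 + \sqrt{13 - 1}} = \frac{1}{9 + \sqrt{12}} = \frac{1}{9 + 2 \sqrt{3}} \approx 0.08023$)
$w{\left(U \right)} = \frac{3}{23} + U - \frac{2 \sqrt{3}}{69}$ ($w{\left(U \right)} = U + \left(\frac{3}{23} - \frac{2 \sqrt{3}}{69}\right) = \frac{3}{23} + U - \frac{2 \sqrt{3}}{69}$)
$w{\left(29 \right)} - l{\left(6 \right)} = \left(\frac{3}{23} + 29 - \frac{2 \sqrt{3}}{69}\right) - -9 = \left(\frac{670}{23} - \frac{2 \sqrt{3}}{69}\right) + 9 = \frac{877}{23} - \frac{2 \sqrt{3}}{69}$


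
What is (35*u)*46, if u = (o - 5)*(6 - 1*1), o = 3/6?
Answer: -36225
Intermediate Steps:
o = 1/2 (o = 3*(1/6) = 1/2 ≈ 0.50000)
u = -45/2 (u = (1/2 - 5)*(6 - 1*1) = -9*(6 - 1)/2 = -9/2*5 = -45/2 ≈ -22.500)
(35*u)*46 = (35*(-45/2))*46 = -1575/2*46 = -36225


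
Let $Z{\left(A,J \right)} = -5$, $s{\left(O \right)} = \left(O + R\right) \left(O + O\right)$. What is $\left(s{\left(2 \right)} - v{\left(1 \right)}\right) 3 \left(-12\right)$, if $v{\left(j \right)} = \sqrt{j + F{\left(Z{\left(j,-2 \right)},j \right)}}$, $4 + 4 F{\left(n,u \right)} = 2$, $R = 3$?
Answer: $-720 + 18 \sqrt{2} \approx -694.54$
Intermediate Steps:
$s{\left(O \right)} = 2 O \left(3 + O\right)$ ($s{\left(O \right)} = \left(O + 3\right) \left(O + O\right) = \left(3 + O\right) 2 O = 2 O \left(3 + O\right)$)
$F{\left(n,u \right)} = - \frac{1}{2}$ ($F{\left(n,u \right)} = -1 + \frac{1}{4} \cdot 2 = -1 + \frac{1}{2} = - \frac{1}{2}$)
$v{\left(j \right)} = \sqrt{- \frac{1}{2} + j}$ ($v{\left(j \right)} = \sqrt{j - \frac{1}{2}} = \sqrt{- \frac{1}{2} + j}$)
$\left(s{\left(2 \right)} - v{\left(1 \right)}\right) 3 \left(-12\right) = \left(2 \cdot 2 \left(3 + 2\right) - \frac{\sqrt{-2 + 4 \cdot 1}}{2}\right) 3 \left(-12\right) = \left(2 \cdot 2 \cdot 5 - \frac{\sqrt{-2 + 4}}{2}\right) 3 \left(-12\right) = \left(20 - \frac{\sqrt{2}}{2}\right) 3 \left(-12\right) = \left(60 - \frac{3 \sqrt{2}}{2}\right) \left(-12\right) = -720 + 18 \sqrt{2}$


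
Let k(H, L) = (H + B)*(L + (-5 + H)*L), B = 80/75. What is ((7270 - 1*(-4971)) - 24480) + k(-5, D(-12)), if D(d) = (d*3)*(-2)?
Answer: -48451/5 ≈ -9690.2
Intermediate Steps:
B = 16/15 (B = 80*(1/75) = 16/15 ≈ 1.0667)
D(d) = -6*d (D(d) = (3*d)*(-2) = -6*d)
k(H, L) = (16/15 + H)*(L + L*(-5 + H)) (k(H, L) = (H + 16/15)*(L + (-5 + H)*L) = (16/15 + H)*(L + L*(-5 + H)))
((7270 - 1*(-4971)) - 24480) + k(-5, D(-12)) = ((7270 - 1*(-4971)) - 24480) + (-6*(-12))*(-64 - 44*(-5) + 15*(-5)²)/15 = ((7270 + 4971) - 24480) + (1/15)*72*(-64 + 220 + 15*25) = (12241 - 24480) + (1/15)*72*(-64 + 220 + 375) = -12239 + (1/15)*72*531 = -12239 + 12744/5 = -48451/5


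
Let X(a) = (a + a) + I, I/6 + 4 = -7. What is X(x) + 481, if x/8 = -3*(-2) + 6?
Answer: 607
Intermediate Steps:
I = -66 (I = -24 + 6*(-7) = -24 - 42 = -66)
x = 96 (x = 8*(-3*(-2) + 6) = 8*(6 + 6) = 8*12 = 96)
X(a) = -66 + 2*a (X(a) = (a + a) - 66 = 2*a - 66 = -66 + 2*a)
X(x) + 481 = (-66 + 2*96) + 481 = (-66 + 192) + 481 = 126 + 481 = 607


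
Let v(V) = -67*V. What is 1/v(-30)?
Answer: 1/2010 ≈ 0.00049751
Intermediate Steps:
1/v(-30) = 1/(-67*(-30)) = 1/2010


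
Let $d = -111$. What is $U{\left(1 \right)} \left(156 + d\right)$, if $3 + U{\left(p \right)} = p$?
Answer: $-90$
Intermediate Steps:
$U{\left(p \right)} = -3 + p$
$U{\left(1 \right)} \left(156 + d\right) = \left(-3 + 1\right) \left(156 - 111\right) = \left(-2\right) 45 = -90$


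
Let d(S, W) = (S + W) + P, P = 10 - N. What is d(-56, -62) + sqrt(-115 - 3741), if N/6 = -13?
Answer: -30 + 4*I*sqrt(241) ≈ -30.0 + 62.097*I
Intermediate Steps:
N = -78 (N = 6*(-13) = -78)
P = 88 (P = 10 - 1*(-78) = 10 + 78 = 88)
d(S, W) = 88 + S + W (d(S, W) = (S + W) + 88 = 88 + S + W)
d(-56, -62) + sqrt(-115 - 3741) = (88 - 56 - 62) + sqrt(-115 - 3741) = -30 + sqrt(-3856) = -30 + 4*I*sqrt(241)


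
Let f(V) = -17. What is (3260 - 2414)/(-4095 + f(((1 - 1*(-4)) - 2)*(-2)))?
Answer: -423/2056 ≈ -0.20574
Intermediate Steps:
(3260 - 2414)/(-4095 + f(((1 - 1*(-4)) - 2)*(-2))) = (3260 - 2414)/(-4095 - 17) = 846/(-4112) = 846*(-1/4112) = -423/2056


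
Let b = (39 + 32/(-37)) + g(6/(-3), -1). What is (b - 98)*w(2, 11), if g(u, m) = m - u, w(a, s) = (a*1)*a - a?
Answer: -4356/37 ≈ -117.73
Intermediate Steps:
w(a, s) = a**2 - a (w(a, s) = a*a - a = a**2 - a)
b = 1448/37 (b = (39 + 32/(-37)) + (-1 - 6/(-3)) = (39 + 32*(-1/37)) + (-1 - 6*(-1)/3) = (39 - 32/37) + (-1 - 1*(-2)) = 1411/37 + (-1 + 2) = 1411/37 + 1 = 1448/37 ≈ 39.135)
(b - 98)*w(2, 11) = (1448/37 - 98)*(2*(-1 + 2)) = -4356/37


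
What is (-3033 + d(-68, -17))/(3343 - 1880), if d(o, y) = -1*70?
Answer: -3103/1463 ≈ -2.1210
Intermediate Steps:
d(o, y) = -70
(-3033 + d(-68, -17))/(3343 - 1880) = (-3033 - 70)/(3343 - 1880) = -3103/1463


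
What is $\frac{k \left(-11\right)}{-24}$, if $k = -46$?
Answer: $- \frac{253}{12} \approx -21.083$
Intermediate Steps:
$\frac{k \left(-11\right)}{-24} = \frac{\left(-46\right) \left(-11\right)}{-24} = 506 \left(- \frac{1}{24}\right) = - \frac{253}{12}$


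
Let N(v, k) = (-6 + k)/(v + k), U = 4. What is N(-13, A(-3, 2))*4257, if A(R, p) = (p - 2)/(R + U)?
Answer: 25542/13 ≈ 1964.8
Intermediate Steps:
A(R, p) = (-2 + p)/(4 + R) (A(R, p) = (p - 2)/(R + 4) = (-2 + p)/(4 + R))
N(v, k) = (-6 + k)/(k + v)
N(-13, A(-3, 2))*4257 = ((-6 + (-2 + 2)/(4 - 3))/((-2 + 2)/(4 - 3) - 13))*4257 = ((-6 + 0/1)/(0/1 - 13))*4257 = ((-6 + 1*0)/(1*0 - 13))*4257 = ((-6 + 0)/(0 - 13))*4257 = (-6/(-13))*4257 = -1/13*(-6)*4257 = (6/13)*4257 = 25542/13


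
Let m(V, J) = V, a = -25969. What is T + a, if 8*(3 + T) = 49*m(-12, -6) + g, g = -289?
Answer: -208653/8 ≈ -26082.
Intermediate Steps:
T = -901/8 (T = -3 + (49*(-12) - 289)/8 = -3 + (-588 - 289)/8 = -3 + (⅛)*(-877) = -3 - 877/8 = -901/8 ≈ -112.63)
T + a = -901/8 - 25969 = -208653/8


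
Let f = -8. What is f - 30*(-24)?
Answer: 712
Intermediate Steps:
f - 30*(-24) = -8 - 30*(-24) = -8 + 720 = 712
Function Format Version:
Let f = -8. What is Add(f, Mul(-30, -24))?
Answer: 712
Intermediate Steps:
Add(f, Mul(-30, -24)) = Add(-8, Mul(-30, -24)) = Add(-8, 720) = 712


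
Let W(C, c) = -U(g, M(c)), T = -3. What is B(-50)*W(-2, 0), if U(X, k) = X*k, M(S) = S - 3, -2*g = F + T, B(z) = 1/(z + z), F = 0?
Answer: -9/200 ≈ -0.045000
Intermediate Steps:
B(z) = 1/(2*z)
g = 3/2 (g = -(0 - 3)/2 = -½*(-3) = 3/2 ≈ 1.5000)
M(S) = -3 + S
W(C, c) = 9/2 - 3*c/2 (W(C, c) = -3*(-3 + c)/2 = -(-9/2 + 3*c/2) = 9/2 - 3*c/2)
B(-50)*W(-2, 0) = ((½)/(-50))*(9/2 - 3/2*0) = ((½)*(-1/50))*(9/2 + 0) = -1/100*9/2 = -9/200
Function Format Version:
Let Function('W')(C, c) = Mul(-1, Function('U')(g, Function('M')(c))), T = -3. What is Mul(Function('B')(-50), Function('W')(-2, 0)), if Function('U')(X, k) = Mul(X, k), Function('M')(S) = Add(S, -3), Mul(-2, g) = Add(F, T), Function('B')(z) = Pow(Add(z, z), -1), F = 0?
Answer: Rational(-9, 200) ≈ -0.045000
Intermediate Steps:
Function('B')(z) = Mul(Rational(1, 2), Pow(z, -1)) (Function('B')(z) = Pow(Mul(2, z), -1) = Mul(Rational(1, 2), Pow(z, -1)))
g = Rational(3, 2) (g = Mul(Rational(-1, 2), Add(0, -3)) = Mul(Rational(-1, 2), -3) = Rational(3, 2) ≈ 1.5000)
Function('M')(S) = Add(-3, S)
Function('W')(C, c) = Add(Rational(9, 2), Mul(Rational(-3, 2), c)) (Function('W')(C, c) = Mul(-1, Mul(Rational(3, 2), Add(-3, c))) = Mul(-1, Add(Rational(-9, 2), Mul(Rational(3, 2), c))) = Add(Rational(9, 2), Mul(Rational(-3, 2), c)))
Mul(Function('B')(-50), Function('W')(-2, 0)) = Mul(Mul(Rational(1, 2), Pow(-50, -1)), Add(Rational(9, 2), Mul(Rational(-3, 2), 0))) = Mul(Mul(Rational(1, 2), Rational(-1, 50)), Add(Rational(9, 2), 0)) = Mul(Rational(-1, 100), Rational(9, 2)) = Rational(-9, 200)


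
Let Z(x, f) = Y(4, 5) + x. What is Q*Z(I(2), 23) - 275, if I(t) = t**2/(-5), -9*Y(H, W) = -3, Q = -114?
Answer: -1109/5 ≈ -221.80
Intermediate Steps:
Y(H, W) = 1/3 (Y(H, W) = -1/9*(-3) = 1/3)
I(t) = -t**2/5 (I(t) = t**2*(-1/5) = -t**2/5)
Z(x, f) = 1/3 + x
Q*Z(I(2), 23) - 275 = -114*(1/3 - 1/5*2**2) - 275 = -114*(1/3 - 1/5*4) - 275 = -114*(1/3 - 4/5) - 275 = -114*(-7/15) - 275 = 266/5 - 275 = -1109/5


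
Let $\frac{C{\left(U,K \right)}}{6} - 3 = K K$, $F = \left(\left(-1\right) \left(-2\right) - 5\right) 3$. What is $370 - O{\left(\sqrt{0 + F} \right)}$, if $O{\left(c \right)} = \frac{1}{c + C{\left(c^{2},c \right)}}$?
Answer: $\frac{53654}{145} + \frac{i}{435} \approx 370.03 + 0.0022989 i$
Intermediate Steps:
$F = -9$ ($F = \left(2 - 5\right) 3 = \left(-3\right) 3 = -9$)
$C{\left(U,K \right)} = 18 + 6 K^{2}$ ($C{\left(U,K \right)} = 18 + 6 K K = 18 + 6 K^{2}$)
$O{\left(c \right)} = \frac{1}{18 + c + 6 c^{2}}$ ($O{\left(c \right)} = \frac{1}{c + \left(18 + 6 c^{2}\right)} = \frac{1}{18 + c + 6 c^{2}}$)
$370 - O{\left(\sqrt{0 + F} \right)} = 370 - \frac{1}{18 + \sqrt{0 - 9} + 6 \left(\sqrt{0 - 9}\right)^{2}} = 370 - \frac{1}{18 + \sqrt{-9} + 6 \left(\sqrt{-9}\right)^{2}} = 370 - \frac{1}{18 + 3 i + 6 \left(3 i\right)^{2}} = 370 - \frac{1}{18 + 3 i + 6 \left(-9\right)} = 370 - \frac{1}{18 + 3 i - 54} = 370 - \frac{1}{-36 + 3 i} = 370 - \frac{-36 - 3 i}{1305}$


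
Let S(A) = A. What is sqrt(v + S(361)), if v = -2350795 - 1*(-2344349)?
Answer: I*sqrt(6085) ≈ 78.006*I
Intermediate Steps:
v = -6446 (v = -2350795 + 2344349 = -6446)
sqrt(v + S(361)) = sqrt(-6446 + 361) = sqrt(-6085) = I*sqrt(6085)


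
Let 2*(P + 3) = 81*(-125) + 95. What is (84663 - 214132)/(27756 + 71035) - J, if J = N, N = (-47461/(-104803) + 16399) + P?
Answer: -117852501361171/10353593173 ≈ -11383.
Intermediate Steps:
P = -5018 (P = -3 + (81*(-125) + 95)/2 = -3 + (-10125 + 95)/2 = -3 + (1/2)*(-10030) = -3 - 5015 = -5018)
N = 1192810404/104803 (N = (-47461/(-104803) + 16399) - 5018 = (-47461*(-1/104803) + 16399) - 5018 = (47461/104803 + 16399) - 5018 = 1718711858/104803 - 5018 = 1192810404/104803 ≈ 11381.)
J = 1192810404/104803 ≈ 11381.
(84663 - 214132)/(27756 + 71035) - J = (84663 - 214132)/(27756 + 71035) - 1*1192810404/104803 = -129469/98791 - 1192810404/104803 = -117852501361171/10353593173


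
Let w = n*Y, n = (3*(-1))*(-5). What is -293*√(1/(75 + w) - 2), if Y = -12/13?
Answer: -293*I*√1253715/795 ≈ -412.67*I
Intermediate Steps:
Y = -12/13 (Y = -12*1/13 = -12/13 ≈ -0.92308)
n = 15 (n = -3*(-5) = 15)
w = -180/13 (w = 15*(-12/13) = -180/13 ≈ -13.846)
-293*√(1/(75 + w) - 2) = -293*√(1/(75 - 180/13) - 2) = -293*√(1/(795/13) - 2) = -293*√(13/795 - 2) = -293*I*√1253715/795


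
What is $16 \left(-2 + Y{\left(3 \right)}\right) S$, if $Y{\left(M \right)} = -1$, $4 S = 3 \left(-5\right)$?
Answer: $180$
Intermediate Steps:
$S = - \frac{15}{4}$ ($S = \frac{3 \left(-5\right)}{4} = \frac{1}{4} \left(-15\right) = - \frac{15}{4} \approx -3.75$)
$16 \left(-2 + Y{\left(3 \right)}\right) S = 16 \left(-2 - 1\right) \left(- \frac{15}{4}\right) = 16 \left(-3\right) \left(- \frac{15}{4}\right) = \left(-48\right) \left(- \frac{15}{4}\right) = 180$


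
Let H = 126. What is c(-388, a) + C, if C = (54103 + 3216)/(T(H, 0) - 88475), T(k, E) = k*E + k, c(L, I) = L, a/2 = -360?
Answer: -34336731/88349 ≈ -388.65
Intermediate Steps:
a = -720 (a = 2*(-360) = -720)
T(k, E) = k + E*k (T(k, E) = E*k + k = k + E*k)
C = -57319/88349 (C = (54103 + 3216)/(126*(1 + 0) - 88475) = 57319/(126*1 - 88475) = 57319/(126 - 88475) = 57319/(-88349) = 57319*(-1/88349) = -57319/88349 ≈ -0.64878)
c(-388, a) + C = -388 - 57319/88349 = -34336731/88349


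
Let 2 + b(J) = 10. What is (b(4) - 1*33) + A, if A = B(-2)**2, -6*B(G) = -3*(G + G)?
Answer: -21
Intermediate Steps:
b(J) = 8 (b(J) = -2 + 10 = 8)
B(G) = G (B(G) = -(-1)*(G + G)/2 = -(-1)*2*G/2 = -(-1)*G = G)
A = 4 (A = (-2)**2 = 4)
(b(4) - 1*33) + A = (8 - 1*33) + 4 = (8 - 33) + 4 = -25 + 4 = -21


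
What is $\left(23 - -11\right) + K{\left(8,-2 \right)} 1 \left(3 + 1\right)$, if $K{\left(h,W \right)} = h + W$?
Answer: $58$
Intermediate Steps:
$K{\left(h,W \right)} = W + h$
$\left(23 - -11\right) + K{\left(8,-2 \right)} 1 \left(3 + 1\right) = \left(23 - -11\right) + \left(-2 + 8\right) 1 \left(3 + 1\right) = \left(23 + 11\right) + 6 \cdot 1 \cdot 4 = 34 + 6 \cdot 4 = 34 + 24 = 58$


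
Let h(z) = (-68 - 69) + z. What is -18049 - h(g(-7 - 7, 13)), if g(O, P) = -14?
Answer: -17898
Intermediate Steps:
h(z) = -137 + z
-18049 - h(g(-7 - 7, 13)) = -18049 - (-137 - 14) = -18049 - 1*(-151) = -18049 + 151 = -17898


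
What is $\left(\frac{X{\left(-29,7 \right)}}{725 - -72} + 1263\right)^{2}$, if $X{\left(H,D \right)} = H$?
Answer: $\frac{1013207322724}{635209} \approx 1.5951 \cdot 10^{6}$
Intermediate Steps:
$\left(\frac{X{\left(-29,7 \right)}}{725 - -72} + 1263\right)^{2} = \left(- \frac{29}{725 - -72} + 1263\right)^{2} = \left(- \frac{29}{725 + 72} + 1263\right)^{2} = \left(- \frac{29}{797} + 1263\right)^{2} = \left(\frac{1006582}{797}\right)^{2} = \frac{1013207322724}{635209}$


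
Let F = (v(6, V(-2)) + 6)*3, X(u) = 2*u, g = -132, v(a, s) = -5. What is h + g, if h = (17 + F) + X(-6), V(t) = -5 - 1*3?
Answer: -124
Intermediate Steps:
V(t) = -8 (V(t) = -5 - 3 = -8)
F = 3 (F = (-5 + 6)*3 = 1*3 = 3)
h = 8 (h = (17 + 3) + 2*(-6) = 20 - 12 = 8)
h + g = 8 - 132 = -124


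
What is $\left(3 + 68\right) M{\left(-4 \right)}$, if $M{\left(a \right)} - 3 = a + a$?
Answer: $-355$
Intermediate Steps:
$M{\left(a \right)} = 3 + 2 a$ ($M{\left(a \right)} = 3 + \left(a + a\right) = 3 + 2 a$)
$\left(3 + 68\right) M{\left(-4 \right)} = \left(3 + 68\right) \left(3 + 2 \left(-4\right)\right) = 71 \left(3 - 8\right) = 71 \left(-5\right) = -355$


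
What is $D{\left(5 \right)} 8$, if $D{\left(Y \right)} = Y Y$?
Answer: $200$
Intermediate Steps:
$D{\left(Y \right)} = Y^{2}$
$D{\left(5 \right)} 8 = 5^{2} \cdot 8 = 25 \cdot 8 = 200$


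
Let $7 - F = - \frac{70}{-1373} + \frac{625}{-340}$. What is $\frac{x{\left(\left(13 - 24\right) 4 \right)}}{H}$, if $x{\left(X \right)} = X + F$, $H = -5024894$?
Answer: $\frac{3287603}{469144203416} \approx 7.0077 \cdot 10^{-6}$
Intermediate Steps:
$F = \frac{820413}{93364}$ ($F = 7 - \left(- \frac{70}{-1373} + \frac{625}{-340}\right) = 7 - \left(\left(-70\right) \left(- \frac{1}{1373}\right) + 625 \left(- \frac{1}{340}\right)\right) = 7 - \left(\frac{70}{1373} - \frac{125}{68}\right) = 7 - - \frac{166865}{93364} = 7 + \frac{166865}{93364} = \frac{820413}{93364} \approx 8.7872$)
$x{\left(X \right)} = \frac{820413}{93364} + X$ ($x{\left(X \right)} = X + \frac{820413}{93364} = \frac{820413}{93364} + X$)
$\frac{x{\left(\left(13 - 24\right) 4 \right)}}{H} = \frac{\frac{820413}{93364} + \left(13 - 24\right) 4}{-5024894} = \left(\frac{820413}{93364} - 44\right) \left(- \frac{1}{5024894}\right) = \left(- \frac{3287603}{93364}\right) \left(- \frac{1}{5024894}\right) = \frac{3287603}{469144203416}$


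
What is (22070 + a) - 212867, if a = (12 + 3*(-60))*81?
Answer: -204405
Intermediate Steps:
a = -13608 (a = (12 - 180)*81 = -168*81 = -13608)
(22070 + a) - 212867 = (22070 - 13608) - 212867 = 8462 - 212867 = -204405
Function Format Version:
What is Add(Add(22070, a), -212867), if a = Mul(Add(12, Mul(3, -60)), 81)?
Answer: -204405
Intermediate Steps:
a = -13608 (a = Mul(Add(12, -180), 81) = Mul(-168, 81) = -13608)
Add(Add(22070, a), -212867) = Add(Add(22070, -13608), -212867) = Add(8462, -212867) = -204405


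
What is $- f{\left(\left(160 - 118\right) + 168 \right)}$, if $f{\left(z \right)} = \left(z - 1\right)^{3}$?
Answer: $-9129329$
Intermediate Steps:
$f{\left(z \right)} = \left(-1 + z\right)^{3}$
$- f{\left(\left(160 - 118\right) + 168 \right)} = - \left(-1 + \left(\left(160 - 118\right) + 168\right)\right)^{3} = - \left(-1 + \left(42 + 168\right)\right)^{3} = - \left(-1 + 210\right)^{3} = - 209^{3} = \left(-1\right) 9129329 = -9129329$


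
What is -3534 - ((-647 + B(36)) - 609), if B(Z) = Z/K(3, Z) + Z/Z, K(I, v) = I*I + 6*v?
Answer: -56979/25 ≈ -2279.2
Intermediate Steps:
K(I, v) = I² + 6*v
B(Z) = 1 + Z/(9 + 6*Z) (B(Z) = Z/(3² + 6*Z) + Z/Z = Z/(9 + 6*Z) + 1 = 1 + Z/(9 + 6*Z))
-3534 - ((-647 + B(36)) - 609) = -3534 - ((-647 + (9 + 7*36)/(3*(3 + 2*36))) - 609) = -3534 - ((-647 + (9 + 252)/(3*(3 + 72))) - 609) = -3534 - ((-647 + (⅓)*261/75) - 609) = -3534 - ((-647 + (⅓)*(1/75)*261) - 609) = -3534 - ((-647 + 29/25) - 609) = -3534 - (-16146/25 - 609) = -3534 - 1*(-31371/25) = -3534 + 31371/25 = -56979/25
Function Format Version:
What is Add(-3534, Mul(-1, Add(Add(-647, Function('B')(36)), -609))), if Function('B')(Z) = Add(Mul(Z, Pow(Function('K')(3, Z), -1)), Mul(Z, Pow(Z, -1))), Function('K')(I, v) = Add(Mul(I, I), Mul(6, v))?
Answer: Rational(-56979, 25) ≈ -2279.2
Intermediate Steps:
Function('K')(I, v) = Add(Pow(I, 2), Mul(6, v))
Function('B')(Z) = Add(1, Mul(Z, Pow(Add(9, Mul(6, Z)), -1))) (Function('B')(Z) = Add(Mul(Z, Pow(Add(Pow(3, 2), Mul(6, Z)), -1)), Mul(Z, Pow(Z, -1))) = Add(Mul(Z, Pow(Add(9, Mul(6, Z)), -1)), 1) = Add(1, Mul(Z, Pow(Add(9, Mul(6, Z)), -1))))
Add(-3534, Mul(-1, Add(Add(-647, Function('B')(36)), -609))) = Add(-3534, Mul(-1, Add(Add(-647, Mul(Rational(1, 3), Pow(Add(3, Mul(2, 36)), -1), Add(9, Mul(7, 36)))), -609))) = Add(-3534, Mul(-1, Add(Add(-647, Mul(Rational(1, 3), Pow(Add(3, 72), -1), Add(9, 252))), -609))) = Add(-3534, Mul(-1, Add(Add(-647, Mul(Rational(1, 3), Pow(75, -1), 261)), -609))) = Add(-3534, Mul(-1, Add(Add(-647, Mul(Rational(1, 3), Rational(1, 75), 261)), -609))) = Add(-3534, Mul(-1, Add(Add(-647, Rational(29, 25)), -609))) = Add(-3534, Mul(-1, Add(Rational(-16146, 25), -609))) = Add(-3534, Mul(-1, Rational(-31371, 25))) = Add(-3534, Rational(31371, 25)) = Rational(-56979, 25)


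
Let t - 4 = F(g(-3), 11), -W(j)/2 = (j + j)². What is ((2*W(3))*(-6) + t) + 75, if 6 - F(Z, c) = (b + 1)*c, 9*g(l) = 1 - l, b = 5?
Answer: 883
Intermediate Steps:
g(l) = ⅑ - l/9 (g(l) = (1 - l)/9 = ⅑ - l/9)
W(j) = -8*j² (W(j) = -2*(j + j)² = -2*4*j² = -8*j²)
F(Z, c) = 6 - 6*c (F(Z, c) = 6 - (5 + 1)*c = 6 - 6*c)
t = -56 (t = 4 + (6 - 6*11) = 4 + (6 - 66) = 4 - 60 = -56)
((2*W(3))*(-6) + t) + 75 = ((2*(-8*3²))*(-6) - 56) + 75 = ((2*(-8*9))*(-6) - 56) + 75 = ((2*(-72))*(-6) - 56) + 75 = (-144*(-6) - 56) + 75 = (864 - 56) + 75 = 808 + 75 = 883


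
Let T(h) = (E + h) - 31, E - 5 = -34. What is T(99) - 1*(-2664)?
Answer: 2703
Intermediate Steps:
E = -29 (E = 5 - 34 = -29)
T(h) = -60 + h (T(h) = (-29 + h) - 31 = -60 + h)
T(99) - 1*(-2664) = (-60 + 99) - 1*(-2664) = 39 + 2664 = 2703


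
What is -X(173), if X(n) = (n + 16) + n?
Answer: -362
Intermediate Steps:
X(n) = 16 + 2*n (X(n) = (16 + n) + n = 16 + 2*n)
-X(173) = -(16 + 2*173) = -(16 + 346) = -1*362 = -362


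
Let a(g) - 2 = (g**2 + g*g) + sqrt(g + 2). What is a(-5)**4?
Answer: (52 + I*sqrt(3))**4 ≈ 7.263e+6 + 9.7308e+5*I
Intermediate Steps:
a(g) = 2 + sqrt(2 + g) + 2*g**2 (a(g) = 2 + ((g**2 + g*g) + sqrt(g + 2)) = 2 + ((g**2 + g**2) + sqrt(2 + g)) = 2 + (2*g**2 + sqrt(2 + g)) = 2 + (sqrt(2 + g) + 2*g**2) = 2 + sqrt(2 + g) + 2*g**2)
a(-5)**4 = (2 + sqrt(2 - 5) + 2*(-5)**2)**4 = (2 + sqrt(-3) + 2*25)**4 = (2 + I*sqrt(3) + 50)**4 = (52 + I*sqrt(3))**4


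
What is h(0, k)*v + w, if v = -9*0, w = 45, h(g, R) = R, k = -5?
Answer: 45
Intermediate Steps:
v = 0
h(0, k)*v + w = -5*0 + 45 = 0 + 45 = 45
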